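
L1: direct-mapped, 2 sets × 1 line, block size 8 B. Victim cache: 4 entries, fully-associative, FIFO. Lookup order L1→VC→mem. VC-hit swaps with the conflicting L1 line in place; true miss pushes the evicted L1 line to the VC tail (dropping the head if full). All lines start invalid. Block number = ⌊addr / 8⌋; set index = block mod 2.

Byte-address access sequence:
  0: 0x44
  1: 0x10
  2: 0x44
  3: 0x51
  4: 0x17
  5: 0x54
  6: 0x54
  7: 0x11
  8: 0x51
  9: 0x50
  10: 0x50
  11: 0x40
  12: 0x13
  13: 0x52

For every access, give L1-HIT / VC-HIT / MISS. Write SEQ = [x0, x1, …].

#0 0x44→b8/s0 MISS; vc=[]
#1 0x10→b2/s0 MISS; vc=[8]
#2 0x44→b8/s0 VC-HIT; vc=[2]
#3 0x51→b10/s0 MISS; vc=[2,8]
#4 0x17→b2/s0 VC-HIT; vc=[10,8]
#5 0x54→b10/s0 VC-HIT; vc=[2,8]
#6 0x54→b10/s0 L1-HIT; vc=[2,8]
#7 0x11→b2/s0 VC-HIT; vc=[10,8]
#8 0x51→b10/s0 VC-HIT; vc=[2,8]
#9 0x50→b10/s0 L1-HIT; vc=[2,8]
#10 0x50→b10/s0 L1-HIT; vc=[2,8]
#11 0x40→b8/s0 VC-HIT; vc=[2,10]
#12 0x13→b2/s0 VC-HIT; vc=[8,10]
#13 0x52→b10/s0 VC-HIT; vc=[8,2]

SEQ = [MISS, MISS, VC-HIT, MISS, VC-HIT, VC-HIT, L1-HIT, VC-HIT, VC-HIT, L1-HIT, L1-HIT, VC-HIT, VC-HIT, VC-HIT]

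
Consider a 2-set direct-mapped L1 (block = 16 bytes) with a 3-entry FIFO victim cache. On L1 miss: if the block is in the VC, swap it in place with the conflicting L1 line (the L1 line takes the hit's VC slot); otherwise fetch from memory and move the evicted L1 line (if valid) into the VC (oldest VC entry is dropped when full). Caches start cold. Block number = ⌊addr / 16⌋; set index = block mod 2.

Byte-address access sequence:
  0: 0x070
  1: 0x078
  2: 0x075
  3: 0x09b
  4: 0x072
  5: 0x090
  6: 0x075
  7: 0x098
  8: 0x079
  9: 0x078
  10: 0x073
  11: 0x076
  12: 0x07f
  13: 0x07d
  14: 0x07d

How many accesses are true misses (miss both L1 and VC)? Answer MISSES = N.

  [0] addr=0x70 blk=7 s=1: MISS | VC []
  [1] addr=0x78 blk=7 s=1: L1-HIT | VC []
  [2] addr=0x75 blk=7 s=1: L1-HIT | VC []
  [3] addr=0x9b blk=9 s=1: MISS | VC [7]
  [4] addr=0x72 blk=7 s=1: VC-HIT | VC [9]
  [5] addr=0x90 blk=9 s=1: VC-HIT | VC [7]
  [6] addr=0x75 blk=7 s=1: VC-HIT | VC [9]
  [7] addr=0x98 blk=9 s=1: VC-HIT | VC [7]
  [8] addr=0x79 blk=7 s=1: VC-HIT | VC [9]
  [9] addr=0x78 blk=7 s=1: L1-HIT | VC [9]
  [10] addr=0x73 blk=7 s=1: L1-HIT | VC [9]
  [11] addr=0x76 blk=7 s=1: L1-HIT | VC [9]
  [12] addr=0x7f blk=7 s=1: L1-HIT | VC [9]
  [13] addr=0x7d blk=7 s=1: L1-HIT | VC [9]
  [14] addr=0x7d blk=7 s=1: L1-HIT | VC [9]

MISSES = 2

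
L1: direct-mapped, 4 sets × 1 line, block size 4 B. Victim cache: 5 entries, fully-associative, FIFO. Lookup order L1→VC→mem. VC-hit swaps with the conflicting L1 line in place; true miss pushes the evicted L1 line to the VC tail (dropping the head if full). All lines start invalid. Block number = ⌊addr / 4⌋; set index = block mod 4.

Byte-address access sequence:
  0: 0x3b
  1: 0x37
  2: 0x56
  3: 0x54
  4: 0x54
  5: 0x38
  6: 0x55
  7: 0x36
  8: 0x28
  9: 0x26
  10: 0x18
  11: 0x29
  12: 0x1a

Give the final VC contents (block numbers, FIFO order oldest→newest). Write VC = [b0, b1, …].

  [0] addr=0x3b blk=14 s=2: MISS | VC []
  [1] addr=0x37 blk=13 s=1: MISS | VC []
  [2] addr=0x56 blk=21 s=1: MISS | VC [13]
  [3] addr=0x54 blk=21 s=1: L1-HIT | VC [13]
  [4] addr=0x54 blk=21 s=1: L1-HIT | VC [13]
  [5] addr=0x38 blk=14 s=2: L1-HIT | VC [13]
  [6] addr=0x55 blk=21 s=1: L1-HIT | VC [13]
  [7] addr=0x36 blk=13 s=1: VC-HIT | VC [21]
  [8] addr=0x28 blk=10 s=2: MISS | VC [21, 14]
  [9] addr=0x26 blk=9 s=1: MISS | VC [21, 14, 13]
  [10] addr=0x18 blk=6 s=2: MISS | VC [21, 14, 13, 10]
  [11] addr=0x29 blk=10 s=2: VC-HIT | VC [21, 14, 13, 6]
  [12] addr=0x1a blk=6 s=2: VC-HIT | VC [21, 14, 13, 10]

VC = [21, 14, 13, 10]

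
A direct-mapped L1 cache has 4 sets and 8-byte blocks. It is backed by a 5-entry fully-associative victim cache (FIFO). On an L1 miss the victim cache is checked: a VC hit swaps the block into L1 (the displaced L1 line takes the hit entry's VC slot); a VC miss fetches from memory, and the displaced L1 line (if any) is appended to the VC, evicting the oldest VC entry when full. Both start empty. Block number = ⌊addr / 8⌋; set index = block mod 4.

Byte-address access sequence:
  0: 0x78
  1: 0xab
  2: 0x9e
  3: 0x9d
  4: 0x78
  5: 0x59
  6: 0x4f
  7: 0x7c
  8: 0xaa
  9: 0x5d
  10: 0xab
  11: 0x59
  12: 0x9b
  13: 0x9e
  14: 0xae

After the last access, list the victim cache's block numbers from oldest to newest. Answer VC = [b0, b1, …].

VC = [11, 15, 9]

#0 0x78→b15/s3 MISS; vc=[]
#1 0xab→b21/s1 MISS; vc=[]
#2 0x9e→b19/s3 MISS; vc=[15]
#3 0x9d→b19/s3 L1-HIT; vc=[15]
#4 0x78→b15/s3 VC-HIT; vc=[19]
#5 0x59→b11/s3 MISS; vc=[19,15]
#6 0x4f→b9/s1 MISS; vc=[19,15,21]
#7 0x7c→b15/s3 VC-HIT; vc=[19,11,21]
#8 0xaa→b21/s1 VC-HIT; vc=[19,11,9]
#9 0x5d→b11/s3 VC-HIT; vc=[19,15,9]
#10 0xab→b21/s1 L1-HIT; vc=[19,15,9]
#11 0x59→b11/s3 L1-HIT; vc=[19,15,9]
#12 0x9b→b19/s3 VC-HIT; vc=[11,15,9]
#13 0x9e→b19/s3 L1-HIT; vc=[11,15,9]
#14 0xae→b21/s1 L1-HIT; vc=[11,15,9]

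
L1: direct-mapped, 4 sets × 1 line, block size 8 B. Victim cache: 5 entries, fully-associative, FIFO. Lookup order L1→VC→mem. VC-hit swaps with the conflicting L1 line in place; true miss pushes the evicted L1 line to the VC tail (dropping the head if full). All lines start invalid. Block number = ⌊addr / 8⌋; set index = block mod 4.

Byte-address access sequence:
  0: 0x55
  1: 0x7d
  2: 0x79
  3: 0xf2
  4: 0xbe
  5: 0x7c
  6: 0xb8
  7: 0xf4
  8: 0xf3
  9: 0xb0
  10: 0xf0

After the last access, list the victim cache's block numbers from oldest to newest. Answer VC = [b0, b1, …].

  [0] addr=0x55 blk=10 s=2: MISS | VC []
  [1] addr=0x7d blk=15 s=3: MISS | VC []
  [2] addr=0x79 blk=15 s=3: L1-HIT | VC []
  [3] addr=0xf2 blk=30 s=2: MISS | VC [10]
  [4] addr=0xbe blk=23 s=3: MISS | VC [10, 15]
  [5] addr=0x7c blk=15 s=3: VC-HIT | VC [10, 23]
  [6] addr=0xb8 blk=23 s=3: VC-HIT | VC [10, 15]
  [7] addr=0xf4 blk=30 s=2: L1-HIT | VC [10, 15]
  [8] addr=0xf3 blk=30 s=2: L1-HIT | VC [10, 15]
  [9] addr=0xb0 blk=22 s=2: MISS | VC [10, 15, 30]
  [10] addr=0xf0 blk=30 s=2: VC-HIT | VC [10, 15, 22]

VC = [10, 15, 22]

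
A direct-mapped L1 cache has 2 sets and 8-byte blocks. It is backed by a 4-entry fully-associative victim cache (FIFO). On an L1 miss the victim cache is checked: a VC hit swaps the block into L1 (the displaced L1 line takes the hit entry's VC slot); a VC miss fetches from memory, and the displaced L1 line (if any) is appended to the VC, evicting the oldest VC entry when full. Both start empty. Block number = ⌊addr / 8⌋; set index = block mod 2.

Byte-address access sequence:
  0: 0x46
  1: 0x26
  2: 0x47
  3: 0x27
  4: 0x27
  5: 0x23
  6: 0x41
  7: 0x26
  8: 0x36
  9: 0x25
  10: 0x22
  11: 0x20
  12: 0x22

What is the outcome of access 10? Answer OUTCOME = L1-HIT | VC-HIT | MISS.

OUTCOME = L1-HIT

  [0] addr=0x46 blk=8 s=0: MISS | VC []
  [1] addr=0x26 blk=4 s=0: MISS | VC [8]
  [2] addr=0x47 blk=8 s=0: VC-HIT | VC [4]
  [3] addr=0x27 blk=4 s=0: VC-HIT | VC [8]
  [4] addr=0x27 blk=4 s=0: L1-HIT | VC [8]
  [5] addr=0x23 blk=4 s=0: L1-HIT | VC [8]
  [6] addr=0x41 blk=8 s=0: VC-HIT | VC [4]
  [7] addr=0x26 blk=4 s=0: VC-HIT | VC [8]
  [8] addr=0x36 blk=6 s=0: MISS | VC [8, 4]
  [9] addr=0x25 blk=4 s=0: VC-HIT | VC [8, 6]
  [10] addr=0x22 blk=4 s=0: L1-HIT | VC [8, 6]
  [11] addr=0x20 blk=4 s=0: L1-HIT | VC [8, 6]
  [12] addr=0x22 blk=4 s=0: L1-HIT | VC [8, 6]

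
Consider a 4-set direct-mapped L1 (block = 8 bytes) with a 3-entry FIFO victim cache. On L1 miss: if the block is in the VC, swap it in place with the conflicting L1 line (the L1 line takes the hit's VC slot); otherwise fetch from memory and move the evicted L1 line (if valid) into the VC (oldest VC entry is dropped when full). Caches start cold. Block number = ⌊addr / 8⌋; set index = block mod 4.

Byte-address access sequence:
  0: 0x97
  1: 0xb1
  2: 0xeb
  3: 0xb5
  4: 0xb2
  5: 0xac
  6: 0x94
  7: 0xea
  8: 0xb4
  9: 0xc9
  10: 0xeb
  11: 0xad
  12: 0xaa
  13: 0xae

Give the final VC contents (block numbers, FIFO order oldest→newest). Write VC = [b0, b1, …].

0: 0x97 (blk 18, set 2) → MISS  vc=[]
1: 0xb1 (blk 22, set 2) → MISS  vc=[18]
2: 0xeb (blk 29, set 1) → MISS  vc=[18]
3: 0xb5 (blk 22, set 2) → L1-HIT  vc=[18]
4: 0xb2 (blk 22, set 2) → L1-HIT  vc=[18]
5: 0xac (blk 21, set 1) → MISS  vc=[18, 29]
6: 0x94 (blk 18, set 2) → VC-HIT  vc=[22, 29]
7: 0xea (blk 29, set 1) → VC-HIT  vc=[22, 21]
8: 0xb4 (blk 22, set 2) → VC-HIT  vc=[18, 21]
9: 0xc9 (blk 25, set 1) → MISS  vc=[18, 21, 29]
10: 0xeb (blk 29, set 1) → VC-HIT  vc=[18, 21, 25]
11: 0xad (blk 21, set 1) → VC-HIT  vc=[18, 29, 25]
12: 0xaa (blk 21, set 1) → L1-HIT  vc=[18, 29, 25]
13: 0xae (blk 21, set 1) → L1-HIT  vc=[18, 29, 25]

VC = [18, 29, 25]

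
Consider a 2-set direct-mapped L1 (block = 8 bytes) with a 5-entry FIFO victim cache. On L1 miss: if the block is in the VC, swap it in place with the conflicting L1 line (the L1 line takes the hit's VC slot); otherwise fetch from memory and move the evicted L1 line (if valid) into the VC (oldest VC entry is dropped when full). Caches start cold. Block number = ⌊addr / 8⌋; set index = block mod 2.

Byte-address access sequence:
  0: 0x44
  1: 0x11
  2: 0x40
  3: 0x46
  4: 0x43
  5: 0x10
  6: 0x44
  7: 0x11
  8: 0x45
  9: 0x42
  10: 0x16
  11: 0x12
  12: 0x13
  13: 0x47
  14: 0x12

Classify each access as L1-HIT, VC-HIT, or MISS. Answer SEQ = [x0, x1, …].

SEQ = [MISS, MISS, VC-HIT, L1-HIT, L1-HIT, VC-HIT, VC-HIT, VC-HIT, VC-HIT, L1-HIT, VC-HIT, L1-HIT, L1-HIT, VC-HIT, VC-HIT]

0: 0x44 (blk 8, set 0) → MISS  vc=[]
1: 0x11 (blk 2, set 0) → MISS  vc=[8]
2: 0x40 (blk 8, set 0) → VC-HIT  vc=[2]
3: 0x46 (blk 8, set 0) → L1-HIT  vc=[2]
4: 0x43 (blk 8, set 0) → L1-HIT  vc=[2]
5: 0x10 (blk 2, set 0) → VC-HIT  vc=[8]
6: 0x44 (blk 8, set 0) → VC-HIT  vc=[2]
7: 0x11 (blk 2, set 0) → VC-HIT  vc=[8]
8: 0x45 (blk 8, set 0) → VC-HIT  vc=[2]
9: 0x42 (blk 8, set 0) → L1-HIT  vc=[2]
10: 0x16 (blk 2, set 0) → VC-HIT  vc=[8]
11: 0x12 (blk 2, set 0) → L1-HIT  vc=[8]
12: 0x13 (blk 2, set 0) → L1-HIT  vc=[8]
13: 0x47 (blk 8, set 0) → VC-HIT  vc=[2]
14: 0x12 (blk 2, set 0) → VC-HIT  vc=[8]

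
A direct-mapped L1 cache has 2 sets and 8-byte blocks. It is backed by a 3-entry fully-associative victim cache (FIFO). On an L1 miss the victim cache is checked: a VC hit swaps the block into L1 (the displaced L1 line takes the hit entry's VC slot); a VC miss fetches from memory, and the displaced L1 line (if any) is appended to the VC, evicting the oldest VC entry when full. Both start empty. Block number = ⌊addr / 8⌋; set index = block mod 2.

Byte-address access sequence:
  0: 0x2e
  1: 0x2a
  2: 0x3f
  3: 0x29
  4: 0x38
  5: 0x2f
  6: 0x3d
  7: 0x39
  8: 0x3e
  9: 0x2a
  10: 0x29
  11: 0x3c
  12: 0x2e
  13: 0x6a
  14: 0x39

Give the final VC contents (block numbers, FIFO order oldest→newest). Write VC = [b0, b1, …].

VC = [13, 5]

0: 0x2e (blk 5, set 1) → MISS  vc=[]
1: 0x2a (blk 5, set 1) → L1-HIT  vc=[]
2: 0x3f (blk 7, set 1) → MISS  vc=[5]
3: 0x29 (blk 5, set 1) → VC-HIT  vc=[7]
4: 0x38 (blk 7, set 1) → VC-HIT  vc=[5]
5: 0x2f (blk 5, set 1) → VC-HIT  vc=[7]
6: 0x3d (blk 7, set 1) → VC-HIT  vc=[5]
7: 0x39 (blk 7, set 1) → L1-HIT  vc=[5]
8: 0x3e (blk 7, set 1) → L1-HIT  vc=[5]
9: 0x2a (blk 5, set 1) → VC-HIT  vc=[7]
10: 0x29 (blk 5, set 1) → L1-HIT  vc=[7]
11: 0x3c (blk 7, set 1) → VC-HIT  vc=[5]
12: 0x2e (blk 5, set 1) → VC-HIT  vc=[7]
13: 0x6a (blk 13, set 1) → MISS  vc=[7, 5]
14: 0x39 (blk 7, set 1) → VC-HIT  vc=[13, 5]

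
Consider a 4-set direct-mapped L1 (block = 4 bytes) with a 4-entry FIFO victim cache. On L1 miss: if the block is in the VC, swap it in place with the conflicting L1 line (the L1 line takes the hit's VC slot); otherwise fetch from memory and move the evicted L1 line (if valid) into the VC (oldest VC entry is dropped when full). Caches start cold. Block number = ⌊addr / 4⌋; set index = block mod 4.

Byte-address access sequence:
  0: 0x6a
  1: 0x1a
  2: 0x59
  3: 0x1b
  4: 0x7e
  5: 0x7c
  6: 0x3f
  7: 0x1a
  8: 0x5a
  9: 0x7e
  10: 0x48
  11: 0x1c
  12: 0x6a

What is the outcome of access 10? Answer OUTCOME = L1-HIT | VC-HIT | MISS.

  [0] addr=0x6a blk=26 s=2: MISS | VC []
  [1] addr=0x1a blk=6 s=2: MISS | VC [26]
  [2] addr=0x59 blk=22 s=2: MISS | VC [26, 6]
  [3] addr=0x1b blk=6 s=2: VC-HIT | VC [26, 22]
  [4] addr=0x7e blk=31 s=3: MISS | VC [26, 22]
  [5] addr=0x7c blk=31 s=3: L1-HIT | VC [26, 22]
  [6] addr=0x3f blk=15 s=3: MISS | VC [26, 22, 31]
  [7] addr=0x1a blk=6 s=2: L1-HIT | VC [26, 22, 31]
  [8] addr=0x5a blk=22 s=2: VC-HIT | VC [26, 6, 31]
  [9] addr=0x7e blk=31 s=3: VC-HIT | VC [26, 6, 15]
  [10] addr=0x48 blk=18 s=2: MISS | VC [26, 6, 15, 22]
  [11] addr=0x1c blk=7 s=3: MISS | VC [6, 15, 22, 31]
  [12] addr=0x6a blk=26 s=2: MISS | VC [15, 22, 31, 18]

OUTCOME = MISS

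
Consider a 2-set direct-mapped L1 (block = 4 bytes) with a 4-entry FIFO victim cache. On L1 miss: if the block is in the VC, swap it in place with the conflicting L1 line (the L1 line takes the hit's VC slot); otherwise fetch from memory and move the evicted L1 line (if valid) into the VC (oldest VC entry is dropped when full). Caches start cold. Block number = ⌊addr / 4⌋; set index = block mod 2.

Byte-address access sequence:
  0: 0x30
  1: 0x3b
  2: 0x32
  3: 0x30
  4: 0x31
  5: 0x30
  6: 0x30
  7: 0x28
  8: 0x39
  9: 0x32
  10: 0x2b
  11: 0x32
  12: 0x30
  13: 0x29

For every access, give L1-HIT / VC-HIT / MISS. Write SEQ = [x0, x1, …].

SEQ = [MISS, MISS, VC-HIT, L1-HIT, L1-HIT, L1-HIT, L1-HIT, MISS, VC-HIT, VC-HIT, VC-HIT, VC-HIT, L1-HIT, VC-HIT]

0: 0x30 (blk 12, set 0) → MISS  vc=[]
1: 0x3b (blk 14, set 0) → MISS  vc=[12]
2: 0x32 (blk 12, set 0) → VC-HIT  vc=[14]
3: 0x30 (blk 12, set 0) → L1-HIT  vc=[14]
4: 0x31 (blk 12, set 0) → L1-HIT  vc=[14]
5: 0x30 (blk 12, set 0) → L1-HIT  vc=[14]
6: 0x30 (blk 12, set 0) → L1-HIT  vc=[14]
7: 0x28 (blk 10, set 0) → MISS  vc=[14, 12]
8: 0x39 (blk 14, set 0) → VC-HIT  vc=[10, 12]
9: 0x32 (blk 12, set 0) → VC-HIT  vc=[10, 14]
10: 0x2b (blk 10, set 0) → VC-HIT  vc=[12, 14]
11: 0x32 (blk 12, set 0) → VC-HIT  vc=[10, 14]
12: 0x30 (blk 12, set 0) → L1-HIT  vc=[10, 14]
13: 0x29 (blk 10, set 0) → VC-HIT  vc=[12, 14]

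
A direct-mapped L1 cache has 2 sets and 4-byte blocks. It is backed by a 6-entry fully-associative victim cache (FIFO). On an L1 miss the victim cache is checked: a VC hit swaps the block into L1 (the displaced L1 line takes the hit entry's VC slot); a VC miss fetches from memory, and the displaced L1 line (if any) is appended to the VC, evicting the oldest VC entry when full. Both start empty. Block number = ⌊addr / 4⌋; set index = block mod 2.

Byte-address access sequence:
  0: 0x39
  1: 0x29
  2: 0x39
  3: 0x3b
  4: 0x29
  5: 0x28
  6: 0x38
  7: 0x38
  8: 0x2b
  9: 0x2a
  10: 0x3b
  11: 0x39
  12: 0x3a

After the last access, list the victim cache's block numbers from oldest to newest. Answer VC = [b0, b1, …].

VC = [10]

  [0] addr=0x39 blk=14 s=0: MISS | VC []
  [1] addr=0x29 blk=10 s=0: MISS | VC [14]
  [2] addr=0x39 blk=14 s=0: VC-HIT | VC [10]
  [3] addr=0x3b blk=14 s=0: L1-HIT | VC [10]
  [4] addr=0x29 blk=10 s=0: VC-HIT | VC [14]
  [5] addr=0x28 blk=10 s=0: L1-HIT | VC [14]
  [6] addr=0x38 blk=14 s=0: VC-HIT | VC [10]
  [7] addr=0x38 blk=14 s=0: L1-HIT | VC [10]
  [8] addr=0x2b blk=10 s=0: VC-HIT | VC [14]
  [9] addr=0x2a blk=10 s=0: L1-HIT | VC [14]
  [10] addr=0x3b blk=14 s=0: VC-HIT | VC [10]
  [11] addr=0x39 blk=14 s=0: L1-HIT | VC [10]
  [12] addr=0x3a blk=14 s=0: L1-HIT | VC [10]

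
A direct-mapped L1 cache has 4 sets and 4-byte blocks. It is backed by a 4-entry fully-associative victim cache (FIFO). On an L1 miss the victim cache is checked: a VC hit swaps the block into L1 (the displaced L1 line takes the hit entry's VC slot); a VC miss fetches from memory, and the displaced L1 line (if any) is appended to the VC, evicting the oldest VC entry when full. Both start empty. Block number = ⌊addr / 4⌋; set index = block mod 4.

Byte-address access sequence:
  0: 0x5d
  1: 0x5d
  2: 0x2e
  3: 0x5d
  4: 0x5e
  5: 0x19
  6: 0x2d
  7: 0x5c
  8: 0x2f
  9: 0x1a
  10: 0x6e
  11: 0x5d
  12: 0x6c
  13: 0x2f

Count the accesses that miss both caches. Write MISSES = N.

  [0] addr=0x5d blk=23 s=3: MISS | VC []
  [1] addr=0x5d blk=23 s=3: L1-HIT | VC []
  [2] addr=0x2e blk=11 s=3: MISS | VC [23]
  [3] addr=0x5d blk=23 s=3: VC-HIT | VC [11]
  [4] addr=0x5e blk=23 s=3: L1-HIT | VC [11]
  [5] addr=0x19 blk=6 s=2: MISS | VC [11]
  [6] addr=0x2d blk=11 s=3: VC-HIT | VC [23]
  [7] addr=0x5c blk=23 s=3: VC-HIT | VC [11]
  [8] addr=0x2f blk=11 s=3: VC-HIT | VC [23]
  [9] addr=0x1a blk=6 s=2: L1-HIT | VC [23]
  [10] addr=0x6e blk=27 s=3: MISS | VC [23, 11]
  [11] addr=0x5d blk=23 s=3: VC-HIT | VC [27, 11]
  [12] addr=0x6c blk=27 s=3: VC-HIT | VC [23, 11]
  [13] addr=0x2f blk=11 s=3: VC-HIT | VC [23, 27]

MISSES = 4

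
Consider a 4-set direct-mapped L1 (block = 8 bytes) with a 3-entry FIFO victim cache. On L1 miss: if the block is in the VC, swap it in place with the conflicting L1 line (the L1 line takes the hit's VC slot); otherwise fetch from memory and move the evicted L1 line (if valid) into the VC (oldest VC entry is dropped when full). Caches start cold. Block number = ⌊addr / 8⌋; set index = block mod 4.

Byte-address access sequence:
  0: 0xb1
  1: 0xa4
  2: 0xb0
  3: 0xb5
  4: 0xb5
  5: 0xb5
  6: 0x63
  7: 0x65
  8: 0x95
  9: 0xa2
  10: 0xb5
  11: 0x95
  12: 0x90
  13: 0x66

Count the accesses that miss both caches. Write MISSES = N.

MISSES = 4

#0 0xb1→b22/s2 MISS; vc=[]
#1 0xa4→b20/s0 MISS; vc=[]
#2 0xb0→b22/s2 L1-HIT; vc=[]
#3 0xb5→b22/s2 L1-HIT; vc=[]
#4 0xb5→b22/s2 L1-HIT; vc=[]
#5 0xb5→b22/s2 L1-HIT; vc=[]
#6 0x63→b12/s0 MISS; vc=[20]
#7 0x65→b12/s0 L1-HIT; vc=[20]
#8 0x95→b18/s2 MISS; vc=[20,22]
#9 0xa2→b20/s0 VC-HIT; vc=[12,22]
#10 0xb5→b22/s2 VC-HIT; vc=[12,18]
#11 0x95→b18/s2 VC-HIT; vc=[12,22]
#12 0x90→b18/s2 L1-HIT; vc=[12,22]
#13 0x66→b12/s0 VC-HIT; vc=[20,22]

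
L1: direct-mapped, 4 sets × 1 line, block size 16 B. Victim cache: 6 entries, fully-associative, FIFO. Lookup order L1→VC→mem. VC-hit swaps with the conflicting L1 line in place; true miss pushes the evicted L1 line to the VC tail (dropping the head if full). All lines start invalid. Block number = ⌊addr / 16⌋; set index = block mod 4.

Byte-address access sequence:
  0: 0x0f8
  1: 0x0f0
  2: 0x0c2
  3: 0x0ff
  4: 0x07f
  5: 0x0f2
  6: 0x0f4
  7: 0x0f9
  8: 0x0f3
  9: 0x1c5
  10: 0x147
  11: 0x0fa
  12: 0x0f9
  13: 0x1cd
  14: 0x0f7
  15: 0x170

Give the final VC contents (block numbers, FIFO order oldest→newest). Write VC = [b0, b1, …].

#0 0xf8→b15/s3 MISS; vc=[]
#1 0xf0→b15/s3 L1-HIT; vc=[]
#2 0xc2→b12/s0 MISS; vc=[]
#3 0xff→b15/s3 L1-HIT; vc=[]
#4 0x7f→b7/s3 MISS; vc=[15]
#5 0xf2→b15/s3 VC-HIT; vc=[7]
#6 0xf4→b15/s3 L1-HIT; vc=[7]
#7 0xf9→b15/s3 L1-HIT; vc=[7]
#8 0xf3→b15/s3 L1-HIT; vc=[7]
#9 0x1c5→b28/s0 MISS; vc=[7,12]
#10 0x147→b20/s0 MISS; vc=[7,12,28]
#11 0xfa→b15/s3 L1-HIT; vc=[7,12,28]
#12 0xf9→b15/s3 L1-HIT; vc=[7,12,28]
#13 0x1cd→b28/s0 VC-HIT; vc=[7,12,20]
#14 0xf7→b15/s3 L1-HIT; vc=[7,12,20]
#15 0x170→b23/s3 MISS; vc=[7,12,20,15]

VC = [7, 12, 20, 15]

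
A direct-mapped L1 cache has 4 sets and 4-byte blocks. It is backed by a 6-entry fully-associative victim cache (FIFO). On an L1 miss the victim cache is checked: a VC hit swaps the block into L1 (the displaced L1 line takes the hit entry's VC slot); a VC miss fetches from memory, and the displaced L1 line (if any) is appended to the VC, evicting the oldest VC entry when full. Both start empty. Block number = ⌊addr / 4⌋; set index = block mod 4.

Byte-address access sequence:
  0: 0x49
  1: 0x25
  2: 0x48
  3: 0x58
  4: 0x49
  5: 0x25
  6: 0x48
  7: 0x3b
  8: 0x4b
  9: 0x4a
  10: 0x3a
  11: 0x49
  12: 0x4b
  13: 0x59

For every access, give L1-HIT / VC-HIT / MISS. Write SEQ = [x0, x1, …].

SEQ = [MISS, MISS, L1-HIT, MISS, VC-HIT, L1-HIT, L1-HIT, MISS, VC-HIT, L1-HIT, VC-HIT, VC-HIT, L1-HIT, VC-HIT]

#0 0x49→b18/s2 MISS; vc=[]
#1 0x25→b9/s1 MISS; vc=[]
#2 0x48→b18/s2 L1-HIT; vc=[]
#3 0x58→b22/s2 MISS; vc=[18]
#4 0x49→b18/s2 VC-HIT; vc=[22]
#5 0x25→b9/s1 L1-HIT; vc=[22]
#6 0x48→b18/s2 L1-HIT; vc=[22]
#7 0x3b→b14/s2 MISS; vc=[22,18]
#8 0x4b→b18/s2 VC-HIT; vc=[22,14]
#9 0x4a→b18/s2 L1-HIT; vc=[22,14]
#10 0x3a→b14/s2 VC-HIT; vc=[22,18]
#11 0x49→b18/s2 VC-HIT; vc=[22,14]
#12 0x4b→b18/s2 L1-HIT; vc=[22,14]
#13 0x59→b22/s2 VC-HIT; vc=[18,14]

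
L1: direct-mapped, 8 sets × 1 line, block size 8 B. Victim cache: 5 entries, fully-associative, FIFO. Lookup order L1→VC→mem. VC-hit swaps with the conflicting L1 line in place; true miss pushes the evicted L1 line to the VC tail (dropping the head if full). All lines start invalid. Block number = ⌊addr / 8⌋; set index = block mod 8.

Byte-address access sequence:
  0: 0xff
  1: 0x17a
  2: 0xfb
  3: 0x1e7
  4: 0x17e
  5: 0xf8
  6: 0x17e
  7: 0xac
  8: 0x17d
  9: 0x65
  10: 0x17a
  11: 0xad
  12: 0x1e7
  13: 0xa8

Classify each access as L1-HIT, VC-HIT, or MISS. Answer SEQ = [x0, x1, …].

0: 0xff (blk 31, set 7) → MISS  vc=[]
1: 0x17a (blk 47, set 7) → MISS  vc=[31]
2: 0xfb (blk 31, set 7) → VC-HIT  vc=[47]
3: 0x1e7 (blk 60, set 4) → MISS  vc=[47]
4: 0x17e (blk 47, set 7) → VC-HIT  vc=[31]
5: 0xf8 (blk 31, set 7) → VC-HIT  vc=[47]
6: 0x17e (blk 47, set 7) → VC-HIT  vc=[31]
7: 0xac (blk 21, set 5) → MISS  vc=[31]
8: 0x17d (blk 47, set 7) → L1-HIT  vc=[31]
9: 0x65 (blk 12, set 4) → MISS  vc=[31, 60]
10: 0x17a (blk 47, set 7) → L1-HIT  vc=[31, 60]
11: 0xad (blk 21, set 5) → L1-HIT  vc=[31, 60]
12: 0x1e7 (blk 60, set 4) → VC-HIT  vc=[31, 12]
13: 0xa8 (blk 21, set 5) → L1-HIT  vc=[31, 12]

SEQ = [MISS, MISS, VC-HIT, MISS, VC-HIT, VC-HIT, VC-HIT, MISS, L1-HIT, MISS, L1-HIT, L1-HIT, VC-HIT, L1-HIT]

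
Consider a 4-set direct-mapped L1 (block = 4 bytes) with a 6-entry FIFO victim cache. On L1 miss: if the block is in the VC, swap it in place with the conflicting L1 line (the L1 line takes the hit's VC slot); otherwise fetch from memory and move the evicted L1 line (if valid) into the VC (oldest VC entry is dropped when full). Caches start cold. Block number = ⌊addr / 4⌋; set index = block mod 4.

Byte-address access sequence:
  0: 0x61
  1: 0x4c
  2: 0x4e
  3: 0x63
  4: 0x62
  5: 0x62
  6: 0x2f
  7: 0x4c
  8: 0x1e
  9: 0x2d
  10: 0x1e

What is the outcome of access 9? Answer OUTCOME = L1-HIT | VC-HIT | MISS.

OUTCOME = VC-HIT

0: 0x61 (blk 24, set 0) → MISS  vc=[]
1: 0x4c (blk 19, set 3) → MISS  vc=[]
2: 0x4e (blk 19, set 3) → L1-HIT  vc=[]
3: 0x63 (blk 24, set 0) → L1-HIT  vc=[]
4: 0x62 (blk 24, set 0) → L1-HIT  vc=[]
5: 0x62 (blk 24, set 0) → L1-HIT  vc=[]
6: 0x2f (blk 11, set 3) → MISS  vc=[19]
7: 0x4c (blk 19, set 3) → VC-HIT  vc=[11]
8: 0x1e (blk 7, set 3) → MISS  vc=[11, 19]
9: 0x2d (blk 11, set 3) → VC-HIT  vc=[7, 19]
10: 0x1e (blk 7, set 3) → VC-HIT  vc=[11, 19]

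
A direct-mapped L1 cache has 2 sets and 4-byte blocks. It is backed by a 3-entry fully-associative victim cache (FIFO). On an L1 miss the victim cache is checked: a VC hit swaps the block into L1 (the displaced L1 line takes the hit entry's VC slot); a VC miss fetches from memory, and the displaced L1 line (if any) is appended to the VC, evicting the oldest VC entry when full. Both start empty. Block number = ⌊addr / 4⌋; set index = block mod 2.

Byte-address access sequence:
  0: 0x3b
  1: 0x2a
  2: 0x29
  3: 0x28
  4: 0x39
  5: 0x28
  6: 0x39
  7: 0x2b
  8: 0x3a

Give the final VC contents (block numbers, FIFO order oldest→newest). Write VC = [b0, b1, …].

VC = [10]

  [0] addr=0x3b blk=14 s=0: MISS | VC []
  [1] addr=0x2a blk=10 s=0: MISS | VC [14]
  [2] addr=0x29 blk=10 s=0: L1-HIT | VC [14]
  [3] addr=0x28 blk=10 s=0: L1-HIT | VC [14]
  [4] addr=0x39 blk=14 s=0: VC-HIT | VC [10]
  [5] addr=0x28 blk=10 s=0: VC-HIT | VC [14]
  [6] addr=0x39 blk=14 s=0: VC-HIT | VC [10]
  [7] addr=0x2b blk=10 s=0: VC-HIT | VC [14]
  [8] addr=0x3a blk=14 s=0: VC-HIT | VC [10]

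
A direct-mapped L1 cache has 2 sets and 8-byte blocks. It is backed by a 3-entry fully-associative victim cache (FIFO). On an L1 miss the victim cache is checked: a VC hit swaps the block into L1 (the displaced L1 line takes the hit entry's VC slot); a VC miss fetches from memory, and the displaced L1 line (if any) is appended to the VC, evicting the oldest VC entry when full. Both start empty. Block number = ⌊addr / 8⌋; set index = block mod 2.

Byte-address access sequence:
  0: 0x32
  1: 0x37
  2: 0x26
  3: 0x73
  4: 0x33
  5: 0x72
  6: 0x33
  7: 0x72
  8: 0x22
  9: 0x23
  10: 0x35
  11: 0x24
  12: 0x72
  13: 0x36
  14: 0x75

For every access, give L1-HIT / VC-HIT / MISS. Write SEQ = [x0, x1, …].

SEQ = [MISS, L1-HIT, MISS, MISS, VC-HIT, VC-HIT, VC-HIT, VC-HIT, VC-HIT, L1-HIT, VC-HIT, VC-HIT, VC-HIT, VC-HIT, VC-HIT]

0: 0x32 (blk 6, set 0) → MISS  vc=[]
1: 0x37 (blk 6, set 0) → L1-HIT  vc=[]
2: 0x26 (blk 4, set 0) → MISS  vc=[6]
3: 0x73 (blk 14, set 0) → MISS  vc=[6, 4]
4: 0x33 (blk 6, set 0) → VC-HIT  vc=[14, 4]
5: 0x72 (blk 14, set 0) → VC-HIT  vc=[6, 4]
6: 0x33 (blk 6, set 0) → VC-HIT  vc=[14, 4]
7: 0x72 (blk 14, set 0) → VC-HIT  vc=[6, 4]
8: 0x22 (blk 4, set 0) → VC-HIT  vc=[6, 14]
9: 0x23 (blk 4, set 0) → L1-HIT  vc=[6, 14]
10: 0x35 (blk 6, set 0) → VC-HIT  vc=[4, 14]
11: 0x24 (blk 4, set 0) → VC-HIT  vc=[6, 14]
12: 0x72 (blk 14, set 0) → VC-HIT  vc=[6, 4]
13: 0x36 (blk 6, set 0) → VC-HIT  vc=[14, 4]
14: 0x75 (blk 14, set 0) → VC-HIT  vc=[6, 4]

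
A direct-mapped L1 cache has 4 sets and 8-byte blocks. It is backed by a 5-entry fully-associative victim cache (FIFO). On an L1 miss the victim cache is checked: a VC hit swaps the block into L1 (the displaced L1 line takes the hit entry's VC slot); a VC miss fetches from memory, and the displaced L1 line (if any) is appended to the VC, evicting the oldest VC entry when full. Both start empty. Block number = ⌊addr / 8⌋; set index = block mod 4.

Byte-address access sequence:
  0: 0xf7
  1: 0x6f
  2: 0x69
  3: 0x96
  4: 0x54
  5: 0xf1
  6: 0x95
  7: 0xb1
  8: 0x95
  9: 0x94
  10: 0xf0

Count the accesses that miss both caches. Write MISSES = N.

MISSES = 5

0: 0xf7 (blk 30, set 2) → MISS  vc=[]
1: 0x6f (blk 13, set 1) → MISS  vc=[]
2: 0x69 (blk 13, set 1) → L1-HIT  vc=[]
3: 0x96 (blk 18, set 2) → MISS  vc=[30]
4: 0x54 (blk 10, set 2) → MISS  vc=[30, 18]
5: 0xf1 (blk 30, set 2) → VC-HIT  vc=[10, 18]
6: 0x95 (blk 18, set 2) → VC-HIT  vc=[10, 30]
7: 0xb1 (blk 22, set 2) → MISS  vc=[10, 30, 18]
8: 0x95 (blk 18, set 2) → VC-HIT  vc=[10, 30, 22]
9: 0x94 (blk 18, set 2) → L1-HIT  vc=[10, 30, 22]
10: 0xf0 (blk 30, set 2) → VC-HIT  vc=[10, 18, 22]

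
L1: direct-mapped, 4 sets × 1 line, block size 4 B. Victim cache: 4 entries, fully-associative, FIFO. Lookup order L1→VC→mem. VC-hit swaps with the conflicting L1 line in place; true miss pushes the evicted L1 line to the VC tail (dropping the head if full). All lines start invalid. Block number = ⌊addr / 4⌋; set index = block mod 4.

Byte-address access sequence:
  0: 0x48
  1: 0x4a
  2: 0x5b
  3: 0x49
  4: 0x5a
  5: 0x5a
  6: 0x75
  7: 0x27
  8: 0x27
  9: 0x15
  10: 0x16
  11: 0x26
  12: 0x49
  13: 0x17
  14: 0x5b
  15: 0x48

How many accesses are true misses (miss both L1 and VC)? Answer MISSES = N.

0: 0x48 (blk 18, set 2) → MISS  vc=[]
1: 0x4a (blk 18, set 2) → L1-HIT  vc=[]
2: 0x5b (blk 22, set 2) → MISS  vc=[18]
3: 0x49 (blk 18, set 2) → VC-HIT  vc=[22]
4: 0x5a (blk 22, set 2) → VC-HIT  vc=[18]
5: 0x5a (blk 22, set 2) → L1-HIT  vc=[18]
6: 0x75 (blk 29, set 1) → MISS  vc=[18]
7: 0x27 (blk 9, set 1) → MISS  vc=[18, 29]
8: 0x27 (blk 9, set 1) → L1-HIT  vc=[18, 29]
9: 0x15 (blk 5, set 1) → MISS  vc=[18, 29, 9]
10: 0x16 (blk 5, set 1) → L1-HIT  vc=[18, 29, 9]
11: 0x26 (blk 9, set 1) → VC-HIT  vc=[18, 29, 5]
12: 0x49 (blk 18, set 2) → VC-HIT  vc=[22, 29, 5]
13: 0x17 (blk 5, set 1) → VC-HIT  vc=[22, 29, 9]
14: 0x5b (blk 22, set 2) → VC-HIT  vc=[18, 29, 9]
15: 0x48 (blk 18, set 2) → VC-HIT  vc=[22, 29, 9]

MISSES = 5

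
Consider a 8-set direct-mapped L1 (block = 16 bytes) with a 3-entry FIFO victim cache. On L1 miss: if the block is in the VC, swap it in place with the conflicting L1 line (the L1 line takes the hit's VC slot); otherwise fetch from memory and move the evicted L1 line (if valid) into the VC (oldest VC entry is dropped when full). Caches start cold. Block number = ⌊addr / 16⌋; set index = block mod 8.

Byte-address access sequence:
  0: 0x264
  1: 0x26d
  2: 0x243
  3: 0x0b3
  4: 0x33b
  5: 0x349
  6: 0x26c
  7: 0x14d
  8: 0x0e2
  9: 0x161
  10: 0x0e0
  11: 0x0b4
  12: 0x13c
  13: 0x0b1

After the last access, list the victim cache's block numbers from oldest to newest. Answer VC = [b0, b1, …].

VC = [22, 51, 19]

#0 0x264→b38/s6 MISS; vc=[]
#1 0x26d→b38/s6 L1-HIT; vc=[]
#2 0x243→b36/s4 MISS; vc=[]
#3 0xb3→b11/s3 MISS; vc=[]
#4 0x33b→b51/s3 MISS; vc=[11]
#5 0x349→b52/s4 MISS; vc=[11,36]
#6 0x26c→b38/s6 L1-HIT; vc=[11,36]
#7 0x14d→b20/s4 MISS; vc=[11,36,52]
#8 0xe2→b14/s6 MISS; vc=[36,52,38]
#9 0x161→b22/s6 MISS; vc=[52,38,14]
#10 0xe0→b14/s6 VC-HIT; vc=[52,38,22]
#11 0xb4→b11/s3 MISS; vc=[38,22,51]
#12 0x13c→b19/s3 MISS; vc=[22,51,11]
#13 0xb1→b11/s3 VC-HIT; vc=[22,51,19]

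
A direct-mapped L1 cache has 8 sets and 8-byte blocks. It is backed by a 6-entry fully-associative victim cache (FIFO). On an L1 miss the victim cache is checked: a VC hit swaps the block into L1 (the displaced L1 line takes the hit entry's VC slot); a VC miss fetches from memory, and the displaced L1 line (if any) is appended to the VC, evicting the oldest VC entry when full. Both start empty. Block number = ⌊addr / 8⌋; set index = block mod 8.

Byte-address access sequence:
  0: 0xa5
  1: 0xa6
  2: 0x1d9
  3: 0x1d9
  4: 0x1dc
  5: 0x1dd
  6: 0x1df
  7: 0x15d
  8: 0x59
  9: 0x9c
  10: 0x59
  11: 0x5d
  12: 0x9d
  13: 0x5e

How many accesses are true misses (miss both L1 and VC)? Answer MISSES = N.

MISSES = 5

#0 0xa5→b20/s4 MISS; vc=[]
#1 0xa6→b20/s4 L1-HIT; vc=[]
#2 0x1d9→b59/s3 MISS; vc=[]
#3 0x1d9→b59/s3 L1-HIT; vc=[]
#4 0x1dc→b59/s3 L1-HIT; vc=[]
#5 0x1dd→b59/s3 L1-HIT; vc=[]
#6 0x1df→b59/s3 L1-HIT; vc=[]
#7 0x15d→b43/s3 MISS; vc=[59]
#8 0x59→b11/s3 MISS; vc=[59,43]
#9 0x9c→b19/s3 MISS; vc=[59,43,11]
#10 0x59→b11/s3 VC-HIT; vc=[59,43,19]
#11 0x5d→b11/s3 L1-HIT; vc=[59,43,19]
#12 0x9d→b19/s3 VC-HIT; vc=[59,43,11]
#13 0x5e→b11/s3 VC-HIT; vc=[59,43,19]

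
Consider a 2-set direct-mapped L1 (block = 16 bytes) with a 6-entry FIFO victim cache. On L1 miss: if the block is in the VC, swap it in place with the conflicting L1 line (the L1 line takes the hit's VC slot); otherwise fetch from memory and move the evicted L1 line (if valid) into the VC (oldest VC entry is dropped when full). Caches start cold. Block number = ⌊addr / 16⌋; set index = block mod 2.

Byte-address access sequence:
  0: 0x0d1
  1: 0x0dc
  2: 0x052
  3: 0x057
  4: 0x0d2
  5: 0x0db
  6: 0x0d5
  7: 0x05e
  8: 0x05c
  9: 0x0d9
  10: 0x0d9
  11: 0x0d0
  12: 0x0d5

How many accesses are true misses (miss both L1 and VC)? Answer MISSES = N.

MISSES = 2

0: 0xd1 (blk 13, set 1) → MISS  vc=[]
1: 0xdc (blk 13, set 1) → L1-HIT  vc=[]
2: 0x52 (blk 5, set 1) → MISS  vc=[13]
3: 0x57 (blk 5, set 1) → L1-HIT  vc=[13]
4: 0xd2 (blk 13, set 1) → VC-HIT  vc=[5]
5: 0xdb (blk 13, set 1) → L1-HIT  vc=[5]
6: 0xd5 (blk 13, set 1) → L1-HIT  vc=[5]
7: 0x5e (blk 5, set 1) → VC-HIT  vc=[13]
8: 0x5c (blk 5, set 1) → L1-HIT  vc=[13]
9: 0xd9 (blk 13, set 1) → VC-HIT  vc=[5]
10: 0xd9 (blk 13, set 1) → L1-HIT  vc=[5]
11: 0xd0 (blk 13, set 1) → L1-HIT  vc=[5]
12: 0xd5 (blk 13, set 1) → L1-HIT  vc=[5]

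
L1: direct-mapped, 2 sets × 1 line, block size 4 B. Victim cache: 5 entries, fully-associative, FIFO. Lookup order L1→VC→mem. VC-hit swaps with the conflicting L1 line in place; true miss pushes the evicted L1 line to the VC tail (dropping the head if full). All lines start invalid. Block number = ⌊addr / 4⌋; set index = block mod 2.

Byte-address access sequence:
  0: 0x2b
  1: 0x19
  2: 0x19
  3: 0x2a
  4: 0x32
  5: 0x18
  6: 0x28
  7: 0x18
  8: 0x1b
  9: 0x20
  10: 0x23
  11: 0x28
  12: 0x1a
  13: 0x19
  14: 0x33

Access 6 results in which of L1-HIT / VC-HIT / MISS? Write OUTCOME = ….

OUTCOME = VC-HIT

#0 0x2b→b10/s0 MISS; vc=[]
#1 0x19→b6/s0 MISS; vc=[10]
#2 0x19→b6/s0 L1-HIT; vc=[10]
#3 0x2a→b10/s0 VC-HIT; vc=[6]
#4 0x32→b12/s0 MISS; vc=[6,10]
#5 0x18→b6/s0 VC-HIT; vc=[12,10]
#6 0x28→b10/s0 VC-HIT; vc=[12,6]
#7 0x18→b6/s0 VC-HIT; vc=[12,10]
#8 0x1b→b6/s0 L1-HIT; vc=[12,10]
#9 0x20→b8/s0 MISS; vc=[12,10,6]
#10 0x23→b8/s0 L1-HIT; vc=[12,10,6]
#11 0x28→b10/s0 VC-HIT; vc=[12,8,6]
#12 0x1a→b6/s0 VC-HIT; vc=[12,8,10]
#13 0x19→b6/s0 L1-HIT; vc=[12,8,10]
#14 0x33→b12/s0 VC-HIT; vc=[6,8,10]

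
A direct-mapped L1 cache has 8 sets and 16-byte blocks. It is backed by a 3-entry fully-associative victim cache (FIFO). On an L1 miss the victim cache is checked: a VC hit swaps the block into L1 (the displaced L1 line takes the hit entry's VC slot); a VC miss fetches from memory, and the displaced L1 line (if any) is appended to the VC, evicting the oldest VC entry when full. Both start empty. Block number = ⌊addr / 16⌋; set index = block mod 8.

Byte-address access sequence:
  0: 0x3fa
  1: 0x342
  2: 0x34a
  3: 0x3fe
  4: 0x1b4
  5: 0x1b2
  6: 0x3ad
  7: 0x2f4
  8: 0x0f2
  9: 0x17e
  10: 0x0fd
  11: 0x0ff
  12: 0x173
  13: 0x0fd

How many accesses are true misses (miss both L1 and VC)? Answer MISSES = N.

MISSES = 7

0: 0x3fa (blk 63, set 7) → MISS  vc=[]
1: 0x342 (blk 52, set 4) → MISS  vc=[]
2: 0x34a (blk 52, set 4) → L1-HIT  vc=[]
3: 0x3fe (blk 63, set 7) → L1-HIT  vc=[]
4: 0x1b4 (blk 27, set 3) → MISS  vc=[]
5: 0x1b2 (blk 27, set 3) → L1-HIT  vc=[]
6: 0x3ad (blk 58, set 2) → MISS  vc=[]
7: 0x2f4 (blk 47, set 7) → MISS  vc=[63]
8: 0xf2 (blk 15, set 7) → MISS  vc=[63, 47]
9: 0x17e (blk 23, set 7) → MISS  vc=[63, 47, 15]
10: 0xfd (blk 15, set 7) → VC-HIT  vc=[63, 47, 23]
11: 0xff (blk 15, set 7) → L1-HIT  vc=[63, 47, 23]
12: 0x173 (blk 23, set 7) → VC-HIT  vc=[63, 47, 15]
13: 0xfd (blk 15, set 7) → VC-HIT  vc=[63, 47, 23]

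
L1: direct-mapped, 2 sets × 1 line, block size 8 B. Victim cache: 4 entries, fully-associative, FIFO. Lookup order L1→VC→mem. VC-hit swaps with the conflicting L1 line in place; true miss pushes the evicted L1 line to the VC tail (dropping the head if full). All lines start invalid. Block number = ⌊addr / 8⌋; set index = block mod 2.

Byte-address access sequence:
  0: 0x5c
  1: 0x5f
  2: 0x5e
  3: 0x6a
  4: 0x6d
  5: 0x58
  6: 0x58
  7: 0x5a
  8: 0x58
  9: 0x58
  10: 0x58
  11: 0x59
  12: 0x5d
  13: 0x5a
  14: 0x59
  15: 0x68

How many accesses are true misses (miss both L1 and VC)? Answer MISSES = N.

#0 0x5c→b11/s1 MISS; vc=[]
#1 0x5f→b11/s1 L1-HIT; vc=[]
#2 0x5e→b11/s1 L1-HIT; vc=[]
#3 0x6a→b13/s1 MISS; vc=[11]
#4 0x6d→b13/s1 L1-HIT; vc=[11]
#5 0x58→b11/s1 VC-HIT; vc=[13]
#6 0x58→b11/s1 L1-HIT; vc=[13]
#7 0x5a→b11/s1 L1-HIT; vc=[13]
#8 0x58→b11/s1 L1-HIT; vc=[13]
#9 0x58→b11/s1 L1-HIT; vc=[13]
#10 0x58→b11/s1 L1-HIT; vc=[13]
#11 0x59→b11/s1 L1-HIT; vc=[13]
#12 0x5d→b11/s1 L1-HIT; vc=[13]
#13 0x5a→b11/s1 L1-HIT; vc=[13]
#14 0x59→b11/s1 L1-HIT; vc=[13]
#15 0x68→b13/s1 VC-HIT; vc=[11]

MISSES = 2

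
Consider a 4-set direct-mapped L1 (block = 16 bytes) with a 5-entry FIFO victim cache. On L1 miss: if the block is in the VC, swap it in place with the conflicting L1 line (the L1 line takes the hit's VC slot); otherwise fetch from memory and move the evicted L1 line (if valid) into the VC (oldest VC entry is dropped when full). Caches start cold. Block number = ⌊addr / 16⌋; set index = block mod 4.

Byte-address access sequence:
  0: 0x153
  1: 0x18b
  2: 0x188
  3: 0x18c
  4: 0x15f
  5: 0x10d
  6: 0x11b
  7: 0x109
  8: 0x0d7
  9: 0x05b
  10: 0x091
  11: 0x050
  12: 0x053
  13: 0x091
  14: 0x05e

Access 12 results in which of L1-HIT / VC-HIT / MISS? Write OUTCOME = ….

OUTCOME = L1-HIT

#0 0x153→b21/s1 MISS; vc=[]
#1 0x18b→b24/s0 MISS; vc=[]
#2 0x188→b24/s0 L1-HIT; vc=[]
#3 0x18c→b24/s0 L1-HIT; vc=[]
#4 0x15f→b21/s1 L1-HIT; vc=[]
#5 0x10d→b16/s0 MISS; vc=[24]
#6 0x11b→b17/s1 MISS; vc=[24,21]
#7 0x109→b16/s0 L1-HIT; vc=[24,21]
#8 0xd7→b13/s1 MISS; vc=[24,21,17]
#9 0x5b→b5/s1 MISS; vc=[24,21,17,13]
#10 0x91→b9/s1 MISS; vc=[24,21,17,13,5]
#11 0x50→b5/s1 VC-HIT; vc=[24,21,17,13,9]
#12 0x53→b5/s1 L1-HIT; vc=[24,21,17,13,9]
#13 0x91→b9/s1 VC-HIT; vc=[24,21,17,13,5]
#14 0x5e→b5/s1 VC-HIT; vc=[24,21,17,13,9]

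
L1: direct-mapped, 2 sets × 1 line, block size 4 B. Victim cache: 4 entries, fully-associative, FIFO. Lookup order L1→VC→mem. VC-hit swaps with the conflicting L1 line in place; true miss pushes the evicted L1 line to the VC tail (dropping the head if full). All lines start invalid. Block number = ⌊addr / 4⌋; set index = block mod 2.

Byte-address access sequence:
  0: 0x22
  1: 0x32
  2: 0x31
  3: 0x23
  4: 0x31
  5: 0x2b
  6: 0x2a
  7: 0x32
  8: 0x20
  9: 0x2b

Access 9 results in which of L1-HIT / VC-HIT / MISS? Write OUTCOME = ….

OUTCOME = VC-HIT

#0 0x22→b8/s0 MISS; vc=[]
#1 0x32→b12/s0 MISS; vc=[8]
#2 0x31→b12/s0 L1-HIT; vc=[8]
#3 0x23→b8/s0 VC-HIT; vc=[12]
#4 0x31→b12/s0 VC-HIT; vc=[8]
#5 0x2b→b10/s0 MISS; vc=[8,12]
#6 0x2a→b10/s0 L1-HIT; vc=[8,12]
#7 0x32→b12/s0 VC-HIT; vc=[8,10]
#8 0x20→b8/s0 VC-HIT; vc=[12,10]
#9 0x2b→b10/s0 VC-HIT; vc=[12,8]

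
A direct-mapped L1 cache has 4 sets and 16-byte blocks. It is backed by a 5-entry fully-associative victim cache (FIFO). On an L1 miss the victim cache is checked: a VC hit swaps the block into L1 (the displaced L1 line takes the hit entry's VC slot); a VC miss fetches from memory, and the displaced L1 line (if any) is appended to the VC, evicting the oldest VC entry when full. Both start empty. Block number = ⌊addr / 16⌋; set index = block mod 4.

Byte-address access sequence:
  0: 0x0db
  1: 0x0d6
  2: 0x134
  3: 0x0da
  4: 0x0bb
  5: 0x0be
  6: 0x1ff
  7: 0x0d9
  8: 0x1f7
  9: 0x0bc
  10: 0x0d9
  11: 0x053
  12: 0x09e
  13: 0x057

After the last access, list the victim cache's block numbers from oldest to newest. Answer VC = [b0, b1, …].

VC = [19, 31, 13, 9]

#0 0xdb→b13/s1 MISS; vc=[]
#1 0xd6→b13/s1 L1-HIT; vc=[]
#2 0x134→b19/s3 MISS; vc=[]
#3 0xda→b13/s1 L1-HIT; vc=[]
#4 0xbb→b11/s3 MISS; vc=[19]
#5 0xbe→b11/s3 L1-HIT; vc=[19]
#6 0x1ff→b31/s3 MISS; vc=[19,11]
#7 0xd9→b13/s1 L1-HIT; vc=[19,11]
#8 0x1f7→b31/s3 L1-HIT; vc=[19,11]
#9 0xbc→b11/s3 VC-HIT; vc=[19,31]
#10 0xd9→b13/s1 L1-HIT; vc=[19,31]
#11 0x53→b5/s1 MISS; vc=[19,31,13]
#12 0x9e→b9/s1 MISS; vc=[19,31,13,5]
#13 0x57→b5/s1 VC-HIT; vc=[19,31,13,9]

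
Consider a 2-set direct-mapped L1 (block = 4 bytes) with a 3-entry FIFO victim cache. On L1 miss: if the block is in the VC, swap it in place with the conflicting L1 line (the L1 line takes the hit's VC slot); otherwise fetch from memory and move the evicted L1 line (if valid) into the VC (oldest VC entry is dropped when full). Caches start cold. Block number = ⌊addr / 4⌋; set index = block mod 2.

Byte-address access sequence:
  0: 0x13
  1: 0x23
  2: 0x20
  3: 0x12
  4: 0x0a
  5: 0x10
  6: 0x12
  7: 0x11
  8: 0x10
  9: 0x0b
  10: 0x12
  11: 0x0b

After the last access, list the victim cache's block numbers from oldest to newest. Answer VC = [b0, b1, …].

VC = [8, 4]

0: 0x13 (blk 4, set 0) → MISS  vc=[]
1: 0x23 (blk 8, set 0) → MISS  vc=[4]
2: 0x20 (blk 8, set 0) → L1-HIT  vc=[4]
3: 0x12 (blk 4, set 0) → VC-HIT  vc=[8]
4: 0xa (blk 2, set 0) → MISS  vc=[8, 4]
5: 0x10 (blk 4, set 0) → VC-HIT  vc=[8, 2]
6: 0x12 (blk 4, set 0) → L1-HIT  vc=[8, 2]
7: 0x11 (blk 4, set 0) → L1-HIT  vc=[8, 2]
8: 0x10 (blk 4, set 0) → L1-HIT  vc=[8, 2]
9: 0xb (blk 2, set 0) → VC-HIT  vc=[8, 4]
10: 0x12 (blk 4, set 0) → VC-HIT  vc=[8, 2]
11: 0xb (blk 2, set 0) → VC-HIT  vc=[8, 4]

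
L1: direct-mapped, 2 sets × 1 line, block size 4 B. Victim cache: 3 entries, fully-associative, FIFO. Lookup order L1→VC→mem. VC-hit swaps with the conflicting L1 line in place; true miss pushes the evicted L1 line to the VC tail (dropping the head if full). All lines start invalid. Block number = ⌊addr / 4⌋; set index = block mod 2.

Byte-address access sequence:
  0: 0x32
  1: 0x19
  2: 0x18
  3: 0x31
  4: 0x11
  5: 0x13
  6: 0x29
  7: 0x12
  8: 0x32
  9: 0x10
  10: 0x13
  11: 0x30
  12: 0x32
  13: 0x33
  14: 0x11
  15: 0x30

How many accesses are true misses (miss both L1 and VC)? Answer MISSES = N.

#0 0x32→b12/s0 MISS; vc=[]
#1 0x19→b6/s0 MISS; vc=[12]
#2 0x18→b6/s0 L1-HIT; vc=[12]
#3 0x31→b12/s0 VC-HIT; vc=[6]
#4 0x11→b4/s0 MISS; vc=[6,12]
#5 0x13→b4/s0 L1-HIT; vc=[6,12]
#6 0x29→b10/s0 MISS; vc=[6,12,4]
#7 0x12→b4/s0 VC-HIT; vc=[6,12,10]
#8 0x32→b12/s0 VC-HIT; vc=[6,4,10]
#9 0x10→b4/s0 VC-HIT; vc=[6,12,10]
#10 0x13→b4/s0 L1-HIT; vc=[6,12,10]
#11 0x30→b12/s0 VC-HIT; vc=[6,4,10]
#12 0x32→b12/s0 L1-HIT; vc=[6,4,10]
#13 0x33→b12/s0 L1-HIT; vc=[6,4,10]
#14 0x11→b4/s0 VC-HIT; vc=[6,12,10]
#15 0x30→b12/s0 VC-HIT; vc=[6,4,10]

MISSES = 4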